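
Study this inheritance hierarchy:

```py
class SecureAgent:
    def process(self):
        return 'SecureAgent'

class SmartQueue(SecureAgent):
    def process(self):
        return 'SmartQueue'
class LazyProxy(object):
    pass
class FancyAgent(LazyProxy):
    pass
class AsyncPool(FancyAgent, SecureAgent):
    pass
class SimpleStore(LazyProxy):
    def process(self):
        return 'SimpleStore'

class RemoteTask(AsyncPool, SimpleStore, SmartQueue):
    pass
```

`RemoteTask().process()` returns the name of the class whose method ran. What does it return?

L[RemoteTask] = RemoteTask + merge(L[AsyncPool], L[SimpleStore], L[SmartQueue], [AsyncPool SimpleStore SmartQueue])
  take AsyncPool:  [AsyncPool FancyAgent LazyProxy SecureAgent object] + [SimpleStore LazyProxy object] + [SmartQueue SecureAgent object] + [AsyncPool SimpleStore SmartQueue]
  take FancyAgent:  [FancyAgent LazyProxy SecureAgent object] + [SimpleStore LazyProxy object] + [SmartQueue SecureAgent object] + [SimpleStore SmartQueue]
  take SimpleStore:  [LazyProxy SecureAgent object] + [SimpleStore LazyProxy object] + [SmartQueue SecureAgent object] + [SimpleStore SmartQueue]
  take LazyProxy:  [LazyProxy SecureAgent object] + [LazyProxy object] + [SmartQueue SecureAgent object] + [SmartQueue]
  take SmartQueue:  [SecureAgent object] + [object] + [SmartQueue SecureAgent object] + [SmartQueue]
  take SecureAgent:  [SecureAgent object] + [object] + [SecureAgent object]
  take object:  [object] + [object] + [object]
MRO: RemoteTask AsyncPool FancyAgent SimpleStore LazyProxy SmartQueue SecureAgent object
process is defined in: SecureAgent, SimpleStore, SmartQueue. First along the MRO is SimpleStore.

SimpleStore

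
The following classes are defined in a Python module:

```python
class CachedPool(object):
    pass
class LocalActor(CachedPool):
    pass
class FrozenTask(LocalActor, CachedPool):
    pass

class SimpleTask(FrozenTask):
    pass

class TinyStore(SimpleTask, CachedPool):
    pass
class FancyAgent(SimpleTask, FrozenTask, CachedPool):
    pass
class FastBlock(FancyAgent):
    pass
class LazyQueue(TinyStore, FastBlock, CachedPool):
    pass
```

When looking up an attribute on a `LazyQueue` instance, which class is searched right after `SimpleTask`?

L[LazyQueue] = LazyQueue + merge(L[TinyStore], L[FastBlock], L[CachedPool], [TinyStore FastBlock CachedPool])
  take TinyStore:  [TinyStore SimpleTask FrozenTask LocalActor CachedPool object] + [FastBlock FancyAgent SimpleTask FrozenTask LocalActor CachedPool object] + [CachedPool object] + [TinyStore FastBlock CachedPool]
  take FastBlock:  [SimpleTask FrozenTask LocalActor CachedPool object] + [FastBlock FancyAgent SimpleTask FrozenTask LocalActor CachedPool object] + [CachedPool object] + [FastBlock CachedPool]
  take FancyAgent:  [SimpleTask FrozenTask LocalActor CachedPool object] + [FancyAgent SimpleTask FrozenTask LocalActor CachedPool object] + [CachedPool object] + [CachedPool]
  take SimpleTask:  [SimpleTask FrozenTask LocalActor CachedPool object] + [SimpleTask FrozenTask LocalActor CachedPool object] + [CachedPool object] + [CachedPool]
  take FrozenTask:  [FrozenTask LocalActor CachedPool object] + [FrozenTask LocalActor CachedPool object] + [CachedPool object] + [CachedPool]
  take LocalActor:  [LocalActor CachedPool object] + [LocalActor CachedPool object] + [CachedPool object] + [CachedPool]
  take CachedPool:  [CachedPool object] + [CachedPool object] + [CachedPool object] + [CachedPool]
  take object:  [object] + [object] + [object]
MRO: LazyQueue TinyStore FastBlock FancyAgent SimpleTask FrozenTask LocalActor CachedPool object
SimpleTask is at position 4; next is FrozenTask.

FrozenTask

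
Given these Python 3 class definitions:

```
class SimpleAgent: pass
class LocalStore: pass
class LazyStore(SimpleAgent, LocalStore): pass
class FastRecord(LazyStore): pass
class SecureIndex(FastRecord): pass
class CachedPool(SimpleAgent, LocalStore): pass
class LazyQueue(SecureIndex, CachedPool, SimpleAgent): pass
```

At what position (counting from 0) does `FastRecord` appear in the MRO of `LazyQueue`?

L[LazyQueue] = LazyQueue + merge(L[SecureIndex], L[CachedPool], L[SimpleAgent], [SecureIndex CachedPool SimpleAgent])
  take SecureIndex:  [SecureIndex FastRecord LazyStore SimpleAgent LocalStore object] + [CachedPool SimpleAgent LocalStore object] + [SimpleAgent object] + [SecureIndex CachedPool SimpleAgent]
  take FastRecord:  [FastRecord LazyStore SimpleAgent LocalStore object] + [CachedPool SimpleAgent LocalStore object] + [SimpleAgent object] + [CachedPool SimpleAgent]
  take LazyStore:  [LazyStore SimpleAgent LocalStore object] + [CachedPool SimpleAgent LocalStore object] + [SimpleAgent object] + [CachedPool SimpleAgent]
  take CachedPool:  [SimpleAgent LocalStore object] + [CachedPool SimpleAgent LocalStore object] + [SimpleAgent object] + [CachedPool SimpleAgent]
  take SimpleAgent:  [SimpleAgent LocalStore object] + [SimpleAgent LocalStore object] + [SimpleAgent object] + [SimpleAgent]
  take LocalStore:  [LocalStore object] + [LocalStore object] + [object]
  take object:  [object] + [object] + [object]
MRO: LazyQueue SecureIndex FastRecord LazyStore CachedPool SimpleAgent LocalStore object
FastRecord sits at index 2.

2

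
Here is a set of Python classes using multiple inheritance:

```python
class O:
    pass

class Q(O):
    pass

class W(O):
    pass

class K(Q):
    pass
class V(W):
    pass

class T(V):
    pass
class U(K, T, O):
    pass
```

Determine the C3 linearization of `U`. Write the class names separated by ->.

U -> K -> Q -> T -> V -> W -> O -> object

L[U] = U + merge(L[K], L[T], L[O], [K T O])
  take K:  [K Q O object] + [T V W O object] + [O object] + [K T O]
  take Q:  [Q O object] + [T V W O object] + [O object] + [T O]
  take T:  [O object] + [T V W O object] + [O object] + [T O]
  take V:  [O object] + [V W O object] + [O object] + [O]
  take W:  [O object] + [W O object] + [O object] + [O]
  take O:  [O object] + [O object] + [O object] + [O]
  take object:  [object] + [object] + [object]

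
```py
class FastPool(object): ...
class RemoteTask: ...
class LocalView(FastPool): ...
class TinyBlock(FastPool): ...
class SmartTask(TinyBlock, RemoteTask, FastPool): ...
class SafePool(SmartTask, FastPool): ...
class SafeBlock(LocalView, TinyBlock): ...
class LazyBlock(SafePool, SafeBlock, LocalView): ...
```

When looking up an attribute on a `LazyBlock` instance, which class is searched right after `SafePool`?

SmartTask

L[LazyBlock] = LazyBlock + merge(L[SafePool], L[SafeBlock], L[LocalView], [SafePool SafeBlock LocalView])
  take SafePool:  [SafePool SmartTask TinyBlock RemoteTask FastPool object] + [SafeBlock LocalView TinyBlock FastPool object] + [LocalView FastPool object] + [SafePool SafeBlock LocalView]
  take SmartTask:  [SmartTask TinyBlock RemoteTask FastPool object] + [SafeBlock LocalView TinyBlock FastPool object] + [LocalView FastPool object] + [SafeBlock LocalView]
  take SafeBlock:  [TinyBlock RemoteTask FastPool object] + [SafeBlock LocalView TinyBlock FastPool object] + [LocalView FastPool object] + [SafeBlock LocalView]
  take LocalView:  [TinyBlock RemoteTask FastPool object] + [LocalView TinyBlock FastPool object] + [LocalView FastPool object] + [LocalView]
  take TinyBlock:  [TinyBlock RemoteTask FastPool object] + [TinyBlock FastPool object] + [FastPool object]
  take RemoteTask:  [RemoteTask FastPool object] + [FastPool object] + [FastPool object]
  take FastPool:  [FastPool object] + [FastPool object] + [FastPool object]
  take object:  [object] + [object] + [object]
MRO: LazyBlock SafePool SmartTask SafeBlock LocalView TinyBlock RemoteTask FastPool object
SafePool is at position 1; next is SmartTask.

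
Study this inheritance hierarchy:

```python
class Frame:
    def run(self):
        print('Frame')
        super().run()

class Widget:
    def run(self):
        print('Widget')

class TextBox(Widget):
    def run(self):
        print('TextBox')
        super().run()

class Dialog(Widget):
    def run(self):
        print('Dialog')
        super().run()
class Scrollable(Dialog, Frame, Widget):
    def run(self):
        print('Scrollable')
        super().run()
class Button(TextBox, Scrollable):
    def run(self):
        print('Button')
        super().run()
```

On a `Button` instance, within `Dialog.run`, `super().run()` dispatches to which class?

L[Button] = Button + merge(L[TextBox], L[Scrollable], [TextBox Scrollable])
  take TextBox:  [TextBox Widget object] + [Scrollable Dialog Frame Widget object] + [TextBox Scrollable]
  take Scrollable:  [Widget object] + [Scrollable Dialog Frame Widget object] + [Scrollable]
  take Dialog:  [Widget object] + [Dialog Frame Widget object]
  take Frame:  [Widget object] + [Frame Widget object]
  take Widget:  [Widget object] + [Widget object]
  take object:  [object] + [object]
MRO: Button TextBox Scrollable Dialog Frame Widget object
super() in Dialog.run on a Button instance goes to the class after Dialog in Button's MRO: Frame.

Frame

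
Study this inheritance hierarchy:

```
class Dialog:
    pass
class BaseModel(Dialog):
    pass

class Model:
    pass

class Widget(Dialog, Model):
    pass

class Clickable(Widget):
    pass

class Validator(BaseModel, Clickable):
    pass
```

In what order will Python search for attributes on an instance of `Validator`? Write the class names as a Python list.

[Validator, BaseModel, Clickable, Widget, Dialog, Model, object]

L[Validator] = Validator + merge(L[BaseModel], L[Clickable], [BaseModel Clickable])
  take BaseModel:  [BaseModel Dialog object] + [Clickable Widget Dialog Model object] + [BaseModel Clickable]
  take Clickable:  [Dialog object] + [Clickable Widget Dialog Model object] + [Clickable]
  take Widget:  [Dialog object] + [Widget Dialog Model object]
  take Dialog:  [Dialog object] + [Dialog Model object]
  take Model:  [object] + [Model object]
  take object:  [object] + [object]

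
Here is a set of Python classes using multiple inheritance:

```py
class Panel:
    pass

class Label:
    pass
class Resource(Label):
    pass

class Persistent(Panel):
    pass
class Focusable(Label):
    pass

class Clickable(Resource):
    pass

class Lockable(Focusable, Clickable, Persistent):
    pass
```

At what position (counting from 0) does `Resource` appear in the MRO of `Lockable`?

L[Lockable] = Lockable + merge(L[Focusable], L[Clickable], L[Persistent], [Focusable Clickable Persistent])
  take Focusable:  [Focusable Label object] + [Clickable Resource Label object] + [Persistent Panel object] + [Focusable Clickable Persistent]
  take Clickable:  [Label object] + [Clickable Resource Label object] + [Persistent Panel object] + [Clickable Persistent]
  take Resource:  [Label object] + [Resource Label object] + [Persistent Panel object] + [Persistent]
  take Label:  [Label object] + [Label object] + [Persistent Panel object] + [Persistent]
  take Persistent:  [object] + [object] + [Persistent Panel object] + [Persistent]
  take Panel:  [object] + [object] + [Panel object]
  take object:  [object] + [object] + [object]
MRO: Lockable Focusable Clickable Resource Label Persistent Panel object
Resource sits at index 3.

3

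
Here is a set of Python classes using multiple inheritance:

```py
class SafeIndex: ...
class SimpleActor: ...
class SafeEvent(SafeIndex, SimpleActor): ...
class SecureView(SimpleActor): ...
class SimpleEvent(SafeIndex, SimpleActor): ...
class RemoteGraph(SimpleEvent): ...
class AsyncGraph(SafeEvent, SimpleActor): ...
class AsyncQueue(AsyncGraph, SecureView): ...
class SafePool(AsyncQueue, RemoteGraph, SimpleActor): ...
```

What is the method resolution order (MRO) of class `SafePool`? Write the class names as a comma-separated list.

L[SafePool] = SafePool + merge(L[AsyncQueue], L[RemoteGraph], L[SimpleActor], [AsyncQueue RemoteGraph SimpleActor])
  take AsyncQueue:  [AsyncQueue AsyncGraph SafeEvent SafeIndex SecureView SimpleActor object] + [RemoteGraph SimpleEvent SafeIndex SimpleActor object] + [SimpleActor object] + [AsyncQueue RemoteGraph SimpleActor]
  take AsyncGraph:  [AsyncGraph SafeEvent SafeIndex SecureView SimpleActor object] + [RemoteGraph SimpleEvent SafeIndex SimpleActor object] + [SimpleActor object] + [RemoteGraph SimpleActor]
  take SafeEvent:  [SafeEvent SafeIndex SecureView SimpleActor object] + [RemoteGraph SimpleEvent SafeIndex SimpleActor object] + [SimpleActor object] + [RemoteGraph SimpleActor]
  take RemoteGraph:  [SafeIndex SecureView SimpleActor object] + [RemoteGraph SimpleEvent SafeIndex SimpleActor object] + [SimpleActor object] + [RemoteGraph SimpleActor]
  take SimpleEvent:  [SafeIndex SecureView SimpleActor object] + [SimpleEvent SafeIndex SimpleActor object] + [SimpleActor object] + [SimpleActor]
  take SafeIndex:  [SafeIndex SecureView SimpleActor object] + [SafeIndex SimpleActor object] + [SimpleActor object] + [SimpleActor]
  take SecureView:  [SecureView SimpleActor object] + [SimpleActor object] + [SimpleActor object] + [SimpleActor]
  take SimpleActor:  [SimpleActor object] + [SimpleActor object] + [SimpleActor object] + [SimpleActor]
  take object:  [object] + [object] + [object]

SafePool, AsyncQueue, AsyncGraph, SafeEvent, RemoteGraph, SimpleEvent, SafeIndex, SecureView, SimpleActor, object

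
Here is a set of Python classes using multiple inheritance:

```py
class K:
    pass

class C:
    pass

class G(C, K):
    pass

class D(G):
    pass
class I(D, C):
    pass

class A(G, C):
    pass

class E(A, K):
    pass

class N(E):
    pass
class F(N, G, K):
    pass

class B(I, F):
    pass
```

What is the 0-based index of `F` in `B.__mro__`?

L[B] = B + merge(L[I], L[F], [I F])
  take I:  [I D G C K object] + [F N E A G C K object] + [I F]
  take D:  [D G C K object] + [F N E A G C K object] + [F]
  take F:  [G C K object] + [F N E A G C K object] + [F]
  take N:  [G C K object] + [N E A G C K object]
  take E:  [G C K object] + [E A G C K object]
  take A:  [G C K object] + [A G C K object]
  take G:  [G C K object] + [G C K object]
  take C:  [C K object] + [C K object]
  take K:  [K object] + [K object]
  take object:  [object] + [object]
MRO: B I D F N E A G C K object
F sits at index 3.

3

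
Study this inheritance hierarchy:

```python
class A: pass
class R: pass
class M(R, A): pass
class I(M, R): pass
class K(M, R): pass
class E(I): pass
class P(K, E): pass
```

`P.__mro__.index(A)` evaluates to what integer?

6

L[P] = P + merge(L[K], L[E], [K E])
  take K:  [K M R A object] + [E I M R A object] + [K E]
  take E:  [M R A object] + [E I M R A object] + [E]
  take I:  [M R A object] + [I M R A object]
  take M:  [M R A object] + [M R A object]
  take R:  [R A object] + [R A object]
  take A:  [A object] + [A object]
  take object:  [object] + [object]
MRO: P K E I M R A object
A sits at index 6.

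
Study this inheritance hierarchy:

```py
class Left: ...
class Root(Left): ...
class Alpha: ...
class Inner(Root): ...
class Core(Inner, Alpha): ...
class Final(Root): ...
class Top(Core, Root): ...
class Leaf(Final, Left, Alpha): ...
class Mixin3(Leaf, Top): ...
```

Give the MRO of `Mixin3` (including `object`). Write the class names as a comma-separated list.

L[Mixin3] = Mixin3 + merge(L[Leaf], L[Top], [Leaf Top])
  take Leaf:  [Leaf Final Root Left Alpha object] + [Top Core Inner Root Left Alpha object] + [Leaf Top]
  take Final:  [Final Root Left Alpha object] + [Top Core Inner Root Left Alpha object] + [Top]
  take Top:  [Root Left Alpha object] + [Top Core Inner Root Left Alpha object] + [Top]
  take Core:  [Root Left Alpha object] + [Core Inner Root Left Alpha object]
  take Inner:  [Root Left Alpha object] + [Inner Root Left Alpha object]
  take Root:  [Root Left Alpha object] + [Root Left Alpha object]
  take Left:  [Left Alpha object] + [Left Alpha object]
  take Alpha:  [Alpha object] + [Alpha object]
  take object:  [object] + [object]

Mixin3, Leaf, Final, Top, Core, Inner, Root, Left, Alpha, object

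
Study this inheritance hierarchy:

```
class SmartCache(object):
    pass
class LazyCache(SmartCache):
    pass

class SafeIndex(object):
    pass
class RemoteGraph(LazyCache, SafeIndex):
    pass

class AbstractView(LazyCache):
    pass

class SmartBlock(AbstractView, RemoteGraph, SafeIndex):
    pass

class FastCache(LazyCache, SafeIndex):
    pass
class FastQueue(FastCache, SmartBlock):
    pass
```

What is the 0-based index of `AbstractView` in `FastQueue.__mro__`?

L[FastQueue] = FastQueue + merge(L[FastCache], L[SmartBlock], [FastCache SmartBlock])
  take FastCache:  [FastCache LazyCache SmartCache SafeIndex object] + [SmartBlock AbstractView RemoteGraph LazyCache SmartCache SafeIndex object] + [FastCache SmartBlock]
  take SmartBlock:  [LazyCache SmartCache SafeIndex object] + [SmartBlock AbstractView RemoteGraph LazyCache SmartCache SafeIndex object] + [SmartBlock]
  take AbstractView:  [LazyCache SmartCache SafeIndex object] + [AbstractView RemoteGraph LazyCache SmartCache SafeIndex object]
  take RemoteGraph:  [LazyCache SmartCache SafeIndex object] + [RemoteGraph LazyCache SmartCache SafeIndex object]
  take LazyCache:  [LazyCache SmartCache SafeIndex object] + [LazyCache SmartCache SafeIndex object]
  take SmartCache:  [SmartCache SafeIndex object] + [SmartCache SafeIndex object]
  take SafeIndex:  [SafeIndex object] + [SafeIndex object]
  take object:  [object] + [object]
MRO: FastQueue FastCache SmartBlock AbstractView RemoteGraph LazyCache SmartCache SafeIndex object
AbstractView sits at index 3.

3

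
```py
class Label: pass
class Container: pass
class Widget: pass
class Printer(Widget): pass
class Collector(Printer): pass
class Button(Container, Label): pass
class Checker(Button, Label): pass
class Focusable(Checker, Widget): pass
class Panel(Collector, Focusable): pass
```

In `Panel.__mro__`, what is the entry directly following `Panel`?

L[Panel] = Panel + merge(L[Collector], L[Focusable], [Collector Focusable])
  take Collector:  [Collector Printer Widget object] + [Focusable Checker Button Container Label Widget object] + [Collector Focusable]
  take Printer:  [Printer Widget object] + [Focusable Checker Button Container Label Widget object] + [Focusable]
  take Focusable:  [Widget object] + [Focusable Checker Button Container Label Widget object] + [Focusable]
  take Checker:  [Widget object] + [Checker Button Container Label Widget object]
  take Button:  [Widget object] + [Button Container Label Widget object]
  take Container:  [Widget object] + [Container Label Widget object]
  take Label:  [Widget object] + [Label Widget object]
  take Widget:  [Widget object] + [Widget object]
  take object:  [object] + [object]
MRO: Panel Collector Printer Focusable Checker Button Container Label Widget object
Panel is at position 0; next is Collector.

Collector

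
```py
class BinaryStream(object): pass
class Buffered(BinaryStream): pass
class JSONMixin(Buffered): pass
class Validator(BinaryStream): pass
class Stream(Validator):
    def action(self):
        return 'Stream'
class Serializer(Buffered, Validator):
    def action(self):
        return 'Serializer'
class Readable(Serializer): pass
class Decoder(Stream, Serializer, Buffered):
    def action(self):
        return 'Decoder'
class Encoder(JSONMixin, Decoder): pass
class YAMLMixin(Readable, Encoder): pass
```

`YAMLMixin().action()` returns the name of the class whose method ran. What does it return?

L[YAMLMixin] = YAMLMixin + merge(L[Readable], L[Encoder], [Readable Encoder])
  take Readable:  [Readable Serializer Buffered Validator BinaryStream object] + [Encoder JSONMixin Decoder Stream Serializer Buffered Validator BinaryStream object] + [Readable Encoder]
  take Encoder:  [Serializer Buffered Validator BinaryStream object] + [Encoder JSONMixin Decoder Stream Serializer Buffered Validator BinaryStream object] + [Encoder]
  take JSONMixin:  [Serializer Buffered Validator BinaryStream object] + [JSONMixin Decoder Stream Serializer Buffered Validator BinaryStream object]
  take Decoder:  [Serializer Buffered Validator BinaryStream object] + [Decoder Stream Serializer Buffered Validator BinaryStream object]
  take Stream:  [Serializer Buffered Validator BinaryStream object] + [Stream Serializer Buffered Validator BinaryStream object]
  take Serializer:  [Serializer Buffered Validator BinaryStream object] + [Serializer Buffered Validator BinaryStream object]
  take Buffered:  [Buffered Validator BinaryStream object] + [Buffered Validator BinaryStream object]
  take Validator:  [Validator BinaryStream object] + [Validator BinaryStream object]
  take BinaryStream:  [BinaryStream object] + [BinaryStream object]
  take object:  [object] + [object]
MRO: YAMLMixin Readable Encoder JSONMixin Decoder Stream Serializer Buffered Validator BinaryStream object
action is defined in: Decoder, Serializer, Stream. First along the MRO is Decoder.

Decoder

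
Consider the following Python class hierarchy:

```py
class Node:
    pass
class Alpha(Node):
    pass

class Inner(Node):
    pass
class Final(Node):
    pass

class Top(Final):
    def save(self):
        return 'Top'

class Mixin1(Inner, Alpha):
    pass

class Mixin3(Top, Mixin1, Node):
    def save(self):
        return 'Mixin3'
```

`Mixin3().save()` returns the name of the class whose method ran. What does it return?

L[Mixin3] = Mixin3 + merge(L[Top], L[Mixin1], L[Node], [Top Mixin1 Node])
  take Top:  [Top Final Node object] + [Mixin1 Inner Alpha Node object] + [Node object] + [Top Mixin1 Node]
  take Final:  [Final Node object] + [Mixin1 Inner Alpha Node object] + [Node object] + [Mixin1 Node]
  take Mixin1:  [Node object] + [Mixin1 Inner Alpha Node object] + [Node object] + [Mixin1 Node]
  take Inner:  [Node object] + [Inner Alpha Node object] + [Node object] + [Node]
  take Alpha:  [Node object] + [Alpha Node object] + [Node object] + [Node]
  take Node:  [Node object] + [Node object] + [Node object] + [Node]
  take object:  [object] + [object] + [object]
MRO: Mixin3 Top Final Mixin1 Inner Alpha Node object
save is defined in: Mixin3, Top. First along the MRO is Mixin3.

Mixin3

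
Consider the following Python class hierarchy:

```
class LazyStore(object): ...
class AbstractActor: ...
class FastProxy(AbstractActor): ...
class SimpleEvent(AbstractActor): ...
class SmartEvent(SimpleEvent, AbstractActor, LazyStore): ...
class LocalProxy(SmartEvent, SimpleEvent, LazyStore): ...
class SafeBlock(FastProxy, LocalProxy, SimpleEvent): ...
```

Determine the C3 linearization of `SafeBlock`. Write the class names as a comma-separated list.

L[SafeBlock] = SafeBlock + merge(L[FastProxy], L[LocalProxy], L[SimpleEvent], [FastProxy LocalProxy SimpleEvent])
  take FastProxy:  [FastProxy AbstractActor object] + [LocalProxy SmartEvent SimpleEvent AbstractActor LazyStore object] + [SimpleEvent AbstractActor object] + [FastProxy LocalProxy SimpleEvent]
  take LocalProxy:  [AbstractActor object] + [LocalProxy SmartEvent SimpleEvent AbstractActor LazyStore object] + [SimpleEvent AbstractActor object] + [LocalProxy SimpleEvent]
  take SmartEvent:  [AbstractActor object] + [SmartEvent SimpleEvent AbstractActor LazyStore object] + [SimpleEvent AbstractActor object] + [SimpleEvent]
  take SimpleEvent:  [AbstractActor object] + [SimpleEvent AbstractActor LazyStore object] + [SimpleEvent AbstractActor object] + [SimpleEvent]
  take AbstractActor:  [AbstractActor object] + [AbstractActor LazyStore object] + [AbstractActor object]
  take LazyStore:  [object] + [LazyStore object] + [object]
  take object:  [object] + [object] + [object]

SafeBlock, FastProxy, LocalProxy, SmartEvent, SimpleEvent, AbstractActor, LazyStore, object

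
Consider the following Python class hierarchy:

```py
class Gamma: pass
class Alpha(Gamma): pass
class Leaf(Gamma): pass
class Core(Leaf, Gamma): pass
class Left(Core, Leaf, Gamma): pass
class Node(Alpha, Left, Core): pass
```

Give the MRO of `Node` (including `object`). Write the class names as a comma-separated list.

Node, Alpha, Left, Core, Leaf, Gamma, object

L[Node] = Node + merge(L[Alpha], L[Left], L[Core], [Alpha Left Core])
  take Alpha:  [Alpha Gamma object] + [Left Core Leaf Gamma object] + [Core Leaf Gamma object] + [Alpha Left Core]
  take Left:  [Gamma object] + [Left Core Leaf Gamma object] + [Core Leaf Gamma object] + [Left Core]
  take Core:  [Gamma object] + [Core Leaf Gamma object] + [Core Leaf Gamma object] + [Core]
  take Leaf:  [Gamma object] + [Leaf Gamma object] + [Leaf Gamma object]
  take Gamma:  [Gamma object] + [Gamma object] + [Gamma object]
  take object:  [object] + [object] + [object]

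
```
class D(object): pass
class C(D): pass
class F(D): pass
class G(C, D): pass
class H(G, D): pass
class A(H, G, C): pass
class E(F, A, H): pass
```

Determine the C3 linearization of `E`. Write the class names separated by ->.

E -> F -> A -> H -> G -> C -> D -> object

L[E] = E + merge(L[F], L[A], L[H], [F A H])
  take F:  [F D object] + [A H G C D object] + [H G C D object] + [F A H]
  take A:  [D object] + [A H G C D object] + [H G C D object] + [A H]
  take H:  [D object] + [H G C D object] + [H G C D object] + [H]
  take G:  [D object] + [G C D object] + [G C D object]
  take C:  [D object] + [C D object] + [C D object]
  take D:  [D object] + [D object] + [D object]
  take object:  [object] + [object] + [object]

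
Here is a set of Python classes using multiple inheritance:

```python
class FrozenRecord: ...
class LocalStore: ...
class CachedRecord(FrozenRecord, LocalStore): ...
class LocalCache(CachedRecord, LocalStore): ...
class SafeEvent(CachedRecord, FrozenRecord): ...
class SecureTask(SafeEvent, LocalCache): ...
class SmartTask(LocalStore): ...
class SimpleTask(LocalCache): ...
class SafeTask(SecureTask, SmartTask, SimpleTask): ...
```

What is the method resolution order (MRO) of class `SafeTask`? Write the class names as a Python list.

L[SafeTask] = SafeTask + merge(L[SecureTask], L[SmartTask], L[SimpleTask], [SecureTask SmartTask SimpleTask])
  take SecureTask:  [SecureTask SafeEvent LocalCache CachedRecord FrozenRecord LocalStore object] + [SmartTask LocalStore object] + [SimpleTask LocalCache CachedRecord FrozenRecord LocalStore object] + [SecureTask SmartTask SimpleTask]
  take SafeEvent:  [SafeEvent LocalCache CachedRecord FrozenRecord LocalStore object] + [SmartTask LocalStore object] + [SimpleTask LocalCache CachedRecord FrozenRecord LocalStore object] + [SmartTask SimpleTask]
  take SmartTask:  [LocalCache CachedRecord FrozenRecord LocalStore object] + [SmartTask LocalStore object] + [SimpleTask LocalCache CachedRecord FrozenRecord LocalStore object] + [SmartTask SimpleTask]
  take SimpleTask:  [LocalCache CachedRecord FrozenRecord LocalStore object] + [LocalStore object] + [SimpleTask LocalCache CachedRecord FrozenRecord LocalStore object] + [SimpleTask]
  take LocalCache:  [LocalCache CachedRecord FrozenRecord LocalStore object] + [LocalStore object] + [LocalCache CachedRecord FrozenRecord LocalStore object]
  take CachedRecord:  [CachedRecord FrozenRecord LocalStore object] + [LocalStore object] + [CachedRecord FrozenRecord LocalStore object]
  take FrozenRecord:  [FrozenRecord LocalStore object] + [LocalStore object] + [FrozenRecord LocalStore object]
  take LocalStore:  [LocalStore object] + [LocalStore object] + [LocalStore object]
  take object:  [object] + [object] + [object]

[SafeTask, SecureTask, SafeEvent, SmartTask, SimpleTask, LocalCache, CachedRecord, FrozenRecord, LocalStore, object]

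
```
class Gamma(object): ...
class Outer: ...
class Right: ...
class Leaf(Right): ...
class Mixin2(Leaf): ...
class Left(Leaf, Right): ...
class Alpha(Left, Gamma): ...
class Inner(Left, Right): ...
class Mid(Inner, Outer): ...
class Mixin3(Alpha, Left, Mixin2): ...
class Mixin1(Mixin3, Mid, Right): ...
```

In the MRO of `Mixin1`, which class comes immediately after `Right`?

Gamma

L[Mixin1] = Mixin1 + merge(L[Mixin3], L[Mid], L[Right], [Mixin3 Mid Right])
  take Mixin3:  [Mixin3 Alpha Left Mixin2 Leaf Right Gamma object] + [Mid Inner Left Leaf Right Outer object] + [Right object] + [Mixin3 Mid Right]
  take Alpha:  [Alpha Left Mixin2 Leaf Right Gamma object] + [Mid Inner Left Leaf Right Outer object] + [Right object] + [Mid Right]
  take Mid:  [Left Mixin2 Leaf Right Gamma object] + [Mid Inner Left Leaf Right Outer object] + [Right object] + [Mid Right]
  take Inner:  [Left Mixin2 Leaf Right Gamma object] + [Inner Left Leaf Right Outer object] + [Right object] + [Right]
  take Left:  [Left Mixin2 Leaf Right Gamma object] + [Left Leaf Right Outer object] + [Right object] + [Right]
  take Mixin2:  [Mixin2 Leaf Right Gamma object] + [Leaf Right Outer object] + [Right object] + [Right]
  take Leaf:  [Leaf Right Gamma object] + [Leaf Right Outer object] + [Right object] + [Right]
  take Right:  [Right Gamma object] + [Right Outer object] + [Right object] + [Right]
  take Gamma:  [Gamma object] + [Outer object] + [object]
  take Outer:  [object] + [Outer object] + [object]
  take object:  [object] + [object] + [object]
MRO: Mixin1 Mixin3 Alpha Mid Inner Left Mixin2 Leaf Right Gamma Outer object
Right is at position 8; next is Gamma.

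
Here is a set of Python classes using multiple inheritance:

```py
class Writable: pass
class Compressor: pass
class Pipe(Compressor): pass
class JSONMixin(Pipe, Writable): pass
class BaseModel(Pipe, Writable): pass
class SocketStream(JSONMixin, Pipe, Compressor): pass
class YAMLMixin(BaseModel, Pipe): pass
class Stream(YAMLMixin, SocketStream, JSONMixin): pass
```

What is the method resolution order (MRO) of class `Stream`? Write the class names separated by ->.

L[Stream] = Stream + merge(L[YAMLMixin], L[SocketStream], L[JSONMixin], [YAMLMixin SocketStream JSONMixin])
  take YAMLMixin:  [YAMLMixin BaseModel Pipe Compressor Writable object] + [SocketStream JSONMixin Pipe Compressor Writable object] + [JSONMixin Pipe Compressor Writable object] + [YAMLMixin SocketStream JSONMixin]
  take BaseModel:  [BaseModel Pipe Compressor Writable object] + [SocketStream JSONMixin Pipe Compressor Writable object] + [JSONMixin Pipe Compressor Writable object] + [SocketStream JSONMixin]
  take SocketStream:  [Pipe Compressor Writable object] + [SocketStream JSONMixin Pipe Compressor Writable object] + [JSONMixin Pipe Compressor Writable object] + [SocketStream JSONMixin]
  take JSONMixin:  [Pipe Compressor Writable object] + [JSONMixin Pipe Compressor Writable object] + [JSONMixin Pipe Compressor Writable object] + [JSONMixin]
  take Pipe:  [Pipe Compressor Writable object] + [Pipe Compressor Writable object] + [Pipe Compressor Writable object]
  take Compressor:  [Compressor Writable object] + [Compressor Writable object] + [Compressor Writable object]
  take Writable:  [Writable object] + [Writable object] + [Writable object]
  take object:  [object] + [object] + [object]

Stream -> YAMLMixin -> BaseModel -> SocketStream -> JSONMixin -> Pipe -> Compressor -> Writable -> object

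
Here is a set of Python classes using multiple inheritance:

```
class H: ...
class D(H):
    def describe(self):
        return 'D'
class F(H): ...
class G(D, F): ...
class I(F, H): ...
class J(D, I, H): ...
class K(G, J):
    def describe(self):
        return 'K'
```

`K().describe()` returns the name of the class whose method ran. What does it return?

K

L[K] = K + merge(L[G], L[J], [G J])
  take G:  [G D F H object] + [J D I F H object] + [G J]
  take J:  [D F H object] + [J D I F H object] + [J]
  take D:  [D F H object] + [D I F H object]
  take I:  [F H object] + [I F H object]
  take F:  [F H object] + [F H object]
  take H:  [H object] + [H object]
  take object:  [object] + [object]
MRO: K G J D I F H object
describe is defined in: D, K. First along the MRO is K.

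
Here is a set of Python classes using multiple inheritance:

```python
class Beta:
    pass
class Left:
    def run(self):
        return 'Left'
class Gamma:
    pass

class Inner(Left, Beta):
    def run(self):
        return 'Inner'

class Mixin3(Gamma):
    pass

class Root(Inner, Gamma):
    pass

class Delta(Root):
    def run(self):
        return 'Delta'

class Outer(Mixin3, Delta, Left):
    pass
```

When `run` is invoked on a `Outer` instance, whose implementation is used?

Delta

L[Outer] = Outer + merge(L[Mixin3], L[Delta], L[Left], [Mixin3 Delta Left])
  take Mixin3:  [Mixin3 Gamma object] + [Delta Root Inner Left Beta Gamma object] + [Left object] + [Mixin3 Delta Left]
  take Delta:  [Gamma object] + [Delta Root Inner Left Beta Gamma object] + [Left object] + [Delta Left]
  take Root:  [Gamma object] + [Root Inner Left Beta Gamma object] + [Left object] + [Left]
  take Inner:  [Gamma object] + [Inner Left Beta Gamma object] + [Left object] + [Left]
  take Left:  [Gamma object] + [Left Beta Gamma object] + [Left object] + [Left]
  take Beta:  [Gamma object] + [Beta Gamma object] + [object]
  take Gamma:  [Gamma object] + [Gamma object] + [object]
  take object:  [object] + [object] + [object]
MRO: Outer Mixin3 Delta Root Inner Left Beta Gamma object
run is defined in: Delta, Inner, Left. First along the MRO is Delta.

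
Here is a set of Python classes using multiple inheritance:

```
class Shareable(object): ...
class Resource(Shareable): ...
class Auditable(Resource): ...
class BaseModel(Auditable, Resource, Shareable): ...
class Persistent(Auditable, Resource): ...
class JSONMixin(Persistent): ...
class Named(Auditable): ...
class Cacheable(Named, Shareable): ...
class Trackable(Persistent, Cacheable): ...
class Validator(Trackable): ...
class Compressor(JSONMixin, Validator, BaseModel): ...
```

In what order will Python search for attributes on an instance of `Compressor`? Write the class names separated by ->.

L[Compressor] = Compressor + merge(L[JSONMixin], L[Validator], L[BaseModel], [JSONMixin Validator BaseModel])
  take JSONMixin:  [JSONMixin Persistent Auditable Resource Shareable object] + [Validator Trackable Persistent Cacheable Named Auditable Resource Shareable object] + [BaseModel Auditable Resource Shareable object] + [JSONMixin Validator BaseModel]
  take Validator:  [Persistent Auditable Resource Shareable object] + [Validator Trackable Persistent Cacheable Named Auditable Resource Shareable object] + [BaseModel Auditable Resource Shareable object] + [Validator BaseModel]
  take Trackable:  [Persistent Auditable Resource Shareable object] + [Trackable Persistent Cacheable Named Auditable Resource Shareable object] + [BaseModel Auditable Resource Shareable object] + [BaseModel]
  take Persistent:  [Persistent Auditable Resource Shareable object] + [Persistent Cacheable Named Auditable Resource Shareable object] + [BaseModel Auditable Resource Shareable object] + [BaseModel]
  take Cacheable:  [Auditable Resource Shareable object] + [Cacheable Named Auditable Resource Shareable object] + [BaseModel Auditable Resource Shareable object] + [BaseModel]
  take Named:  [Auditable Resource Shareable object] + [Named Auditable Resource Shareable object] + [BaseModel Auditable Resource Shareable object] + [BaseModel]
  take BaseModel:  [Auditable Resource Shareable object] + [Auditable Resource Shareable object] + [BaseModel Auditable Resource Shareable object] + [BaseModel]
  take Auditable:  [Auditable Resource Shareable object] + [Auditable Resource Shareable object] + [Auditable Resource Shareable object]
  take Resource:  [Resource Shareable object] + [Resource Shareable object] + [Resource Shareable object]
  take Shareable:  [Shareable object] + [Shareable object] + [Shareable object]
  take object:  [object] + [object] + [object]

Compressor -> JSONMixin -> Validator -> Trackable -> Persistent -> Cacheable -> Named -> BaseModel -> Auditable -> Resource -> Shareable -> object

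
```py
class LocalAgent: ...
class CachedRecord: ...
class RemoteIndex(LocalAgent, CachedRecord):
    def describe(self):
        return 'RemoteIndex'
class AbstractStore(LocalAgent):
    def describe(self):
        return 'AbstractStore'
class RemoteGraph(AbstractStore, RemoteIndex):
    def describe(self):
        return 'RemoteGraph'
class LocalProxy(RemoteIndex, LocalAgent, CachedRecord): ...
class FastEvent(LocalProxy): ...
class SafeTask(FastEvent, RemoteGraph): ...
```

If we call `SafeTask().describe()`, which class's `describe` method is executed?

RemoteGraph

L[SafeTask] = SafeTask + merge(L[FastEvent], L[RemoteGraph], [FastEvent RemoteGraph])
  take FastEvent:  [FastEvent LocalProxy RemoteIndex LocalAgent CachedRecord object] + [RemoteGraph AbstractStore RemoteIndex LocalAgent CachedRecord object] + [FastEvent RemoteGraph]
  take LocalProxy:  [LocalProxy RemoteIndex LocalAgent CachedRecord object] + [RemoteGraph AbstractStore RemoteIndex LocalAgent CachedRecord object] + [RemoteGraph]
  take RemoteGraph:  [RemoteIndex LocalAgent CachedRecord object] + [RemoteGraph AbstractStore RemoteIndex LocalAgent CachedRecord object] + [RemoteGraph]
  take AbstractStore:  [RemoteIndex LocalAgent CachedRecord object] + [AbstractStore RemoteIndex LocalAgent CachedRecord object]
  take RemoteIndex:  [RemoteIndex LocalAgent CachedRecord object] + [RemoteIndex LocalAgent CachedRecord object]
  take LocalAgent:  [LocalAgent CachedRecord object] + [LocalAgent CachedRecord object]
  take CachedRecord:  [CachedRecord object] + [CachedRecord object]
  take object:  [object] + [object]
MRO: SafeTask FastEvent LocalProxy RemoteGraph AbstractStore RemoteIndex LocalAgent CachedRecord object
describe is defined in: AbstractStore, RemoteGraph, RemoteIndex. First along the MRO is RemoteGraph.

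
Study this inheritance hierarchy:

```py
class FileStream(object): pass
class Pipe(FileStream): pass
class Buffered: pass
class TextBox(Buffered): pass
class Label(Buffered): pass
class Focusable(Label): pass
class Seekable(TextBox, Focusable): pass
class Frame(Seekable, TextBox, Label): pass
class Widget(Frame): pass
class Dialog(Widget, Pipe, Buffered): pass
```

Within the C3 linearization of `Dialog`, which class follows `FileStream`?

object

L[Dialog] = Dialog + merge(L[Widget], L[Pipe], L[Buffered], [Widget Pipe Buffered])
  take Widget:  [Widget Frame Seekable TextBox Focusable Label Buffered object] + [Pipe FileStream object] + [Buffered object] + [Widget Pipe Buffered]
  take Frame:  [Frame Seekable TextBox Focusable Label Buffered object] + [Pipe FileStream object] + [Buffered object] + [Pipe Buffered]
  take Seekable:  [Seekable TextBox Focusable Label Buffered object] + [Pipe FileStream object] + [Buffered object] + [Pipe Buffered]
  take TextBox:  [TextBox Focusable Label Buffered object] + [Pipe FileStream object] + [Buffered object] + [Pipe Buffered]
  take Focusable:  [Focusable Label Buffered object] + [Pipe FileStream object] + [Buffered object] + [Pipe Buffered]
  take Label:  [Label Buffered object] + [Pipe FileStream object] + [Buffered object] + [Pipe Buffered]
  take Pipe:  [Buffered object] + [Pipe FileStream object] + [Buffered object] + [Pipe Buffered]
  take Buffered:  [Buffered object] + [FileStream object] + [Buffered object] + [Buffered]
  take FileStream:  [object] + [FileStream object] + [object]
  take object:  [object] + [object] + [object]
MRO: Dialog Widget Frame Seekable TextBox Focusable Label Pipe Buffered FileStream object
FileStream is at position 9; next is object.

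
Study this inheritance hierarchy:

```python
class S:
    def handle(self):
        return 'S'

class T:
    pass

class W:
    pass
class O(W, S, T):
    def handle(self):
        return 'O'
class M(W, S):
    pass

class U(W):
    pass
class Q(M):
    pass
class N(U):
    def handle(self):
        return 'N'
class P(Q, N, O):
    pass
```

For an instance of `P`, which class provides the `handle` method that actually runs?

L[P] = P + merge(L[Q], L[N], L[O], [Q N O])
  take Q:  [Q M W S object] + [N U W object] + [O W S T object] + [Q N O]
  take M:  [M W S object] + [N U W object] + [O W S T object] + [N O]
  take N:  [W S object] + [N U W object] + [O W S T object] + [N O]
  take U:  [W S object] + [U W object] + [O W S T object] + [O]
  take O:  [W S object] + [W object] + [O W S T object] + [O]
  take W:  [W S object] + [W object] + [W S T object]
  take S:  [S object] + [object] + [S T object]
  take T:  [object] + [object] + [T object]
  take object:  [object] + [object] + [object]
MRO: P Q M N U O W S T object
handle is defined in: N, O, S. First along the MRO is N.

N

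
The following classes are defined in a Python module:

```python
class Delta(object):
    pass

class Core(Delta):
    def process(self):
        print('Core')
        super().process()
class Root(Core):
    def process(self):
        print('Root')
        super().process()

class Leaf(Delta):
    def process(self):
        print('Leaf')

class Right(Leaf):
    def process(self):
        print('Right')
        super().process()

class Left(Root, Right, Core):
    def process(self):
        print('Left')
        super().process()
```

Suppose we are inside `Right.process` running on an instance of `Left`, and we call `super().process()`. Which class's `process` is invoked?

Core

L[Left] = Left + merge(L[Root], L[Right], L[Core], [Root Right Core])
  take Root:  [Root Core Delta object] + [Right Leaf Delta object] + [Core Delta object] + [Root Right Core]
  take Right:  [Core Delta object] + [Right Leaf Delta object] + [Core Delta object] + [Right Core]
  take Core:  [Core Delta object] + [Leaf Delta object] + [Core Delta object] + [Core]
  take Leaf:  [Delta object] + [Leaf Delta object] + [Delta object]
  take Delta:  [Delta object] + [Delta object] + [Delta object]
  take object:  [object] + [object] + [object]
MRO: Left Root Right Core Leaf Delta object
super() in Right.process on a Left instance goes to the class after Right in Left's MRO: Core.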